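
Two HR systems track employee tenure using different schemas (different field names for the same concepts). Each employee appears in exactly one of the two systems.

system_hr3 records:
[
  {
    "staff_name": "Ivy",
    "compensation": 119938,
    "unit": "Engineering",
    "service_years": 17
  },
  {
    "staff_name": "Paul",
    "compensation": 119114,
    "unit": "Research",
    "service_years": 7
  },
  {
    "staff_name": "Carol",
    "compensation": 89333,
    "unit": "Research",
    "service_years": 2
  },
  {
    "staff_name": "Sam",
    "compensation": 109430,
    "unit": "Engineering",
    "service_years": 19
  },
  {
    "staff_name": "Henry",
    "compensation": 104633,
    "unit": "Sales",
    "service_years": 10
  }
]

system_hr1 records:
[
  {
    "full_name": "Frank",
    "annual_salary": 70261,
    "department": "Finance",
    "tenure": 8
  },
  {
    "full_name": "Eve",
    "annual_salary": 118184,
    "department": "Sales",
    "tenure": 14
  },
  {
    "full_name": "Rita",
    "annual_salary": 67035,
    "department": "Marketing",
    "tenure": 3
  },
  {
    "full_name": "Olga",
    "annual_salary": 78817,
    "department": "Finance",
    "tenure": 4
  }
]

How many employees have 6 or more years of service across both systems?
6

Reconcile schemas: "service_years" (system_hr3) = "tenure" (system_hr1) = years of service

From system_hr3: 4 employees with >= 6 years
From system_hr1: 2 employees with >= 6 years

Total: 4 + 2 = 6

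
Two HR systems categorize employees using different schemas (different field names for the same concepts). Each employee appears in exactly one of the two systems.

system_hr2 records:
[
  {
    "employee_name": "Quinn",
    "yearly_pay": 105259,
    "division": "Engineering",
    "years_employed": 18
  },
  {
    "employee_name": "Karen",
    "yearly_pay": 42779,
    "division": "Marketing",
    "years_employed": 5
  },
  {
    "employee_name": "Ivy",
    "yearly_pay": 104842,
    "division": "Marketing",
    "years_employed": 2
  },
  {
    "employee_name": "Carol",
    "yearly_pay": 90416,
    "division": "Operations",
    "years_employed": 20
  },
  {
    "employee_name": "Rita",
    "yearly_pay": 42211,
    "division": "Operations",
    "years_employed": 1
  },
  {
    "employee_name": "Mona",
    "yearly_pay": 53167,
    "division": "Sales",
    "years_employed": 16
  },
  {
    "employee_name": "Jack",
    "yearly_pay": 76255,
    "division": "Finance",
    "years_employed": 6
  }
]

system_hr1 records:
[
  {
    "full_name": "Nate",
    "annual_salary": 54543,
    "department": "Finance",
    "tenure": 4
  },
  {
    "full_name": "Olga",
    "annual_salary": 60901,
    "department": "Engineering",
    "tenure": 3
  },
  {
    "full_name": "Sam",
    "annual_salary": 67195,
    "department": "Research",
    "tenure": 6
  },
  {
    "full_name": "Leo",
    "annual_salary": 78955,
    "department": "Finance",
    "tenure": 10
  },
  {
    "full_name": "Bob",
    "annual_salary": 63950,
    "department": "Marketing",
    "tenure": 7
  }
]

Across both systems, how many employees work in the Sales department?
1

Schema mapping: "division" (system_hr2) = "department" (system_hr1) = department

Sales employees in system_hr2: 1
Sales employees in system_hr1: 0

Total in Sales: 1 + 0 = 1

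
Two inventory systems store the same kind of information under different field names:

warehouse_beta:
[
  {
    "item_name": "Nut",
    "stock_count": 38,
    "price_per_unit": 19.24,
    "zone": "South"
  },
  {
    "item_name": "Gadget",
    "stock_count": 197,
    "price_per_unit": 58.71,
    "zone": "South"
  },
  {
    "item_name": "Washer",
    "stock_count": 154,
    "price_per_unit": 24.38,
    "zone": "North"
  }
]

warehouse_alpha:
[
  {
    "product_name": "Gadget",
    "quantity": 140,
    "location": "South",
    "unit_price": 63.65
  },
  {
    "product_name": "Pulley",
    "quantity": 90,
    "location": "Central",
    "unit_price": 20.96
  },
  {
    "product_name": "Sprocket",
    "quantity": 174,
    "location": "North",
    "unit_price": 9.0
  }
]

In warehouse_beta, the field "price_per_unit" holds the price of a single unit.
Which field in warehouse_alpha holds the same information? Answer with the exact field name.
unit_price

In warehouse_beta, "price_per_unit" holds the price of a single unit.
The fields in warehouse_alpha are: "product_name", "quantity", "location", "unit_price".
"unit_price" is the match: the name refers to the same concept and its values are decimal currency amounts (e.g. 63.65, 20.96).
The other fields ("product_name", "quantity", "location") hold different kinds of data.

So "price_per_unit" in warehouse_beta corresponds to "unit_price" in warehouse_alpha.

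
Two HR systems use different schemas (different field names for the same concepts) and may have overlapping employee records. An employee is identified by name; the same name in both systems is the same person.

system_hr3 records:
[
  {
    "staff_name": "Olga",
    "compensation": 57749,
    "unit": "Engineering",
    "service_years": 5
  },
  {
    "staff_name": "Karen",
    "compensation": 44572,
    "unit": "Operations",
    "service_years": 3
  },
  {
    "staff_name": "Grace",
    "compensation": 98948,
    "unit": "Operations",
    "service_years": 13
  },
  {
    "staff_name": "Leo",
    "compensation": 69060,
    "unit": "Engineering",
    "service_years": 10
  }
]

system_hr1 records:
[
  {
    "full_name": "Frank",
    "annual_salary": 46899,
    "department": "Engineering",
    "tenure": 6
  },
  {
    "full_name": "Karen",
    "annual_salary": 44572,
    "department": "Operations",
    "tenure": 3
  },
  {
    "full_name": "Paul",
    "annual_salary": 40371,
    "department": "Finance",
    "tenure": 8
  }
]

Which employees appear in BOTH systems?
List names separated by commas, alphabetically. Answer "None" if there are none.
Karen

Schema mapping: "staff_name" (system_hr3) = "full_name" (system_hr1) = employee name

Names in system_hr3: ['Grace', 'Karen', 'Leo', 'Olga']
Names in system_hr1: ['Frank', 'Karen', 'Paul']

Intersection: ['Karen']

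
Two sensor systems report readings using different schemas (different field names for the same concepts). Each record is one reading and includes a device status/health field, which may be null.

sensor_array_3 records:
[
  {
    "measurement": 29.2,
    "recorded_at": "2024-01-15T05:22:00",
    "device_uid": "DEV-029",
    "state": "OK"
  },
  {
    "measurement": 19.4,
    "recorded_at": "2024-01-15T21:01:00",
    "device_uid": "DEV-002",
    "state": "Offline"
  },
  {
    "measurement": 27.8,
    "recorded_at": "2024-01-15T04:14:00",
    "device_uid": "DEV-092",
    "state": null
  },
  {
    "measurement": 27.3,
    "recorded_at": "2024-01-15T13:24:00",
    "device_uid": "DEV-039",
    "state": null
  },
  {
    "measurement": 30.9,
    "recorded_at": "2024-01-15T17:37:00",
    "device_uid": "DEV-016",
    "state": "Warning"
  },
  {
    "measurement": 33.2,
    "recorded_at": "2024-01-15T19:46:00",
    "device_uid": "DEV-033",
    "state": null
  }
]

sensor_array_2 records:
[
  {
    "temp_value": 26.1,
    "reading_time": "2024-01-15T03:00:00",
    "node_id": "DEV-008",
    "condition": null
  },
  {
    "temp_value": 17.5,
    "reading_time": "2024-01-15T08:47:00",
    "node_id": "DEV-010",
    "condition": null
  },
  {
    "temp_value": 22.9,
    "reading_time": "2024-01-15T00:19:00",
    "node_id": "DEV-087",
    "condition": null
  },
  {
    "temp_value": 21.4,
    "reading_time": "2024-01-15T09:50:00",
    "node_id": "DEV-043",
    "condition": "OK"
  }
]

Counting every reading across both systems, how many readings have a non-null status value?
4

Schema mapping: "state" (sensor_array_3) = "condition" (sensor_array_2) = status

Non-null in sensor_array_3: 3
Non-null in sensor_array_2: 1

Total non-null: 3 + 1 = 4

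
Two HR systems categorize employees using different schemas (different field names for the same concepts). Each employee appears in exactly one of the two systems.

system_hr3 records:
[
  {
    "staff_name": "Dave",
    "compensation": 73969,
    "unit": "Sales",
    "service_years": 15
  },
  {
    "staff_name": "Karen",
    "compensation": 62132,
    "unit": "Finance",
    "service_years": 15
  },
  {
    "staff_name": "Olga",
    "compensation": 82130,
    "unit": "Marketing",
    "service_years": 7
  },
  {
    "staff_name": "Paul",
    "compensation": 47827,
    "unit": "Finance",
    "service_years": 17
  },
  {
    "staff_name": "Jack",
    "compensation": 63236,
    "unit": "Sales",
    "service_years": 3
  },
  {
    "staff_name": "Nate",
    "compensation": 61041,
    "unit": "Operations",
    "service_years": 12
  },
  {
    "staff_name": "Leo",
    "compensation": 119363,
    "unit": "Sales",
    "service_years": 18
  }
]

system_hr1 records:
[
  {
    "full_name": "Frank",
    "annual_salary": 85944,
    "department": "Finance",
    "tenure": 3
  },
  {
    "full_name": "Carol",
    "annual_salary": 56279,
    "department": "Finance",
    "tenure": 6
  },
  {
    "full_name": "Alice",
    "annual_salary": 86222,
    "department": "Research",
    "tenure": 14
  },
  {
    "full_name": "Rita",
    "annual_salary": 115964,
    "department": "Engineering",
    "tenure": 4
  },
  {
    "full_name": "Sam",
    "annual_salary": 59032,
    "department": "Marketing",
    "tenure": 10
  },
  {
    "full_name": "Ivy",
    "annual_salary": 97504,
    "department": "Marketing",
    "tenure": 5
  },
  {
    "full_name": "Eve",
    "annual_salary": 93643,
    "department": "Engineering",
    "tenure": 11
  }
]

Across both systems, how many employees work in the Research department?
1

Schema mapping: "unit" (system_hr3) = "department" (system_hr1) = department

Research employees in system_hr3: 0
Research employees in system_hr1: 1

Total in Research: 0 + 1 = 1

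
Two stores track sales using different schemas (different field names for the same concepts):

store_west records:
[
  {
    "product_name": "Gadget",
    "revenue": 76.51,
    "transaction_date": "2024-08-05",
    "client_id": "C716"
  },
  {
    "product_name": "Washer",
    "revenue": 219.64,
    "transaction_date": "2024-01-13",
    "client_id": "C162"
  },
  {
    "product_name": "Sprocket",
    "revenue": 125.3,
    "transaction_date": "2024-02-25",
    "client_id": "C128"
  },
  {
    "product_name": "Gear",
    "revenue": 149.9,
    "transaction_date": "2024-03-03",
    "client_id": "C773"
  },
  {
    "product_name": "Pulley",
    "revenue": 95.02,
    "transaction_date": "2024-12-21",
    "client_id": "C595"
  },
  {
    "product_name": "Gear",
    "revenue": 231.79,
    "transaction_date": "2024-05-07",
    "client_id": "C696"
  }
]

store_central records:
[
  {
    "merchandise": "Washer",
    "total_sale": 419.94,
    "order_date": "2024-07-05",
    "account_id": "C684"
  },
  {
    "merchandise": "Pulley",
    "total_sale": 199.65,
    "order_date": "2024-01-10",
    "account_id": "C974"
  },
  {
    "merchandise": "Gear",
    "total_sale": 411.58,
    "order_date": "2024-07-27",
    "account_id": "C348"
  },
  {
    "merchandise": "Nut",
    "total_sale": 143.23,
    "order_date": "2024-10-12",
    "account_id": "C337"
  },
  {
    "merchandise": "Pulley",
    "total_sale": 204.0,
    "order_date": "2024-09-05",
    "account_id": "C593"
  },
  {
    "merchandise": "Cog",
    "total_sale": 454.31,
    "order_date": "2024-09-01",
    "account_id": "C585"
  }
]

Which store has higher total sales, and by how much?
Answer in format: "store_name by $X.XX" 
store_central by $934.55

Schema mapping: "revenue" (store_west) = "total_sale" (store_central) = sale amount

Total for store_west: 898.16
Total for store_central: 1832.71

Difference: |898.16 - 1832.71| = 934.55
store_central has higher sales by $934.55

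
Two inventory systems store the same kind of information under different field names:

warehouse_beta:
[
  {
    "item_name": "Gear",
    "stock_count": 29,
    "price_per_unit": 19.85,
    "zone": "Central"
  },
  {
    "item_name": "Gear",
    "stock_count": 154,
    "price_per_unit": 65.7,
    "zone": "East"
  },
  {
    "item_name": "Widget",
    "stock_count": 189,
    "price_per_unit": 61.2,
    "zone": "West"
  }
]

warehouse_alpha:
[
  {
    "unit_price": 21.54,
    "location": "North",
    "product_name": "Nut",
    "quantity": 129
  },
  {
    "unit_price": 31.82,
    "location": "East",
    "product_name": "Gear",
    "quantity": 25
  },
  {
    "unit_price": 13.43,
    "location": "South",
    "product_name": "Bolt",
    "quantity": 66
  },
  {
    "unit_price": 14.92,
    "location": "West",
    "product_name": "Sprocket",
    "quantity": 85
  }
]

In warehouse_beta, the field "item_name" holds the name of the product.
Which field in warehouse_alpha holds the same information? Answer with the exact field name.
product_name

In warehouse_beta, "item_name" holds the name of the product.
The fields in warehouse_alpha are: "unit_price", "location", "product_name", "quantity".
"product_name" is the match: the name refers to the same concept and its values are product-name strings (e.g. 'Bolt', 'Gear').
The other fields ("unit_price", "location", "quantity") hold different kinds of data.

So "item_name" in warehouse_beta corresponds to "product_name" in warehouse_alpha.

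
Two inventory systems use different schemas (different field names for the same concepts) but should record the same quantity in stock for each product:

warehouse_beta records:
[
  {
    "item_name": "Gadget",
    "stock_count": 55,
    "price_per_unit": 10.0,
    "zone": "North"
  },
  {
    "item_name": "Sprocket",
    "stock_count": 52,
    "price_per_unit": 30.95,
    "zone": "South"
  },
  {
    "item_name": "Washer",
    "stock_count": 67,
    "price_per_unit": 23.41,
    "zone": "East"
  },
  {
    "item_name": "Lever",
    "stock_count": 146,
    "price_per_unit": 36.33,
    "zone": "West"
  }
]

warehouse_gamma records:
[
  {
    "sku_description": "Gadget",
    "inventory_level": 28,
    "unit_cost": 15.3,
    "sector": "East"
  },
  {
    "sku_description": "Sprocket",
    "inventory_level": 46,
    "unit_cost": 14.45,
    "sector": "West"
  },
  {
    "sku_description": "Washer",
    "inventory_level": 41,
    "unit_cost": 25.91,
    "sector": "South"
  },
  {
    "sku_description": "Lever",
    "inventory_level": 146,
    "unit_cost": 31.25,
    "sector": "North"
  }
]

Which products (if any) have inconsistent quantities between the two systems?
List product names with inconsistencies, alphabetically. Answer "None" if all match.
Gadget, Sprocket, Washer

Schema mappings:
- "item_name" (warehouse_beta) = "sku_description" (warehouse_gamma) = product name
- "stock_count" (warehouse_beta) = "inventory_level" (warehouse_gamma) = quantity

Comparison:
  Gadget: 55 vs 28 - MISMATCH
  Sprocket: 52 vs 46 - MISMATCH
  Washer: 67 vs 41 - MISMATCH
  Lever: 146 vs 146 - MATCH

Products with inconsistencies: Gadget, Sprocket, Washer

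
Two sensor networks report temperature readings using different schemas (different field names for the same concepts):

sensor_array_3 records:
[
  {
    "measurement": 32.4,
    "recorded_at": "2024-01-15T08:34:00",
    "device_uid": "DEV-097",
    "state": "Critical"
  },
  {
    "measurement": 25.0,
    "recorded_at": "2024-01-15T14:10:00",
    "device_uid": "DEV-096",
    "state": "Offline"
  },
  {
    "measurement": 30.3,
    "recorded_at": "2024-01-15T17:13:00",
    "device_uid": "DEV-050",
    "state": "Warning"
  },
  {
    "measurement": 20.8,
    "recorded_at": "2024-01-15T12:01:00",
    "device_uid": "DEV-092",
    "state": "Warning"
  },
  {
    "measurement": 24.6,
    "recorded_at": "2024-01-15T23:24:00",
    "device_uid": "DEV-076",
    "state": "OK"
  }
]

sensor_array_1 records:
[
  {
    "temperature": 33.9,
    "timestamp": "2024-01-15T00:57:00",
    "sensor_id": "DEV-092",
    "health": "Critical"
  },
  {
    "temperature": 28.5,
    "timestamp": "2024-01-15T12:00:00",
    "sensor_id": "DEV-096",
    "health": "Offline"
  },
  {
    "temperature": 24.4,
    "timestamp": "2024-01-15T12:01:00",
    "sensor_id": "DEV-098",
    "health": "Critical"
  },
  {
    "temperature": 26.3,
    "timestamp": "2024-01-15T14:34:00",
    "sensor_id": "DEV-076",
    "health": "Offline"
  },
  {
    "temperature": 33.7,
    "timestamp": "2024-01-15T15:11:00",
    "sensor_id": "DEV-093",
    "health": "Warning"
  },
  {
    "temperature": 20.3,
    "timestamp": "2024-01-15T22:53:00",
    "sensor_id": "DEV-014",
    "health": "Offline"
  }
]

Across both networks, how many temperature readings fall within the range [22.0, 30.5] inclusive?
6

Schema mapping: "measurement" (sensor_array_3) = "temperature" (sensor_array_1) = temperature

Readings in [22.0, 30.5] from sensor_array_3: 3
Readings in [22.0, 30.5] from sensor_array_1: 3

Total count: 3 + 3 = 6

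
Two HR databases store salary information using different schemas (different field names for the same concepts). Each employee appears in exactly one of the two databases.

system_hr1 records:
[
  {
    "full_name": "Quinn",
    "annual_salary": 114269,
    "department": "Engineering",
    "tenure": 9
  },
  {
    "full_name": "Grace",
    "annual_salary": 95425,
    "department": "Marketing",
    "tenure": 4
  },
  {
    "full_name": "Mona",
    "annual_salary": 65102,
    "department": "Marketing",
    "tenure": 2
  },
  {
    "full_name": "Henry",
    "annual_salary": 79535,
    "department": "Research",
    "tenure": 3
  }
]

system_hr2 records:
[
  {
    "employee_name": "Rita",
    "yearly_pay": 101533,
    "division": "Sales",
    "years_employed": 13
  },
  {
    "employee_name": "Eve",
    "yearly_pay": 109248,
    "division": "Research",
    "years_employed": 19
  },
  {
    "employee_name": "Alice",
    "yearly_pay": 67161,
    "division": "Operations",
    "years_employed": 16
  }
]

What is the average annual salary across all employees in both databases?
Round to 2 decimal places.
90324.71

Schema mapping: "annual_salary" (system_hr1) = "yearly_pay" (system_hr2) = annual salary

All salaries: [114269, 95425, 65102, 79535, 101533, 109248, 67161]
Sum: 632273
Count: 7
Average: 632273 / 7 = 90324.71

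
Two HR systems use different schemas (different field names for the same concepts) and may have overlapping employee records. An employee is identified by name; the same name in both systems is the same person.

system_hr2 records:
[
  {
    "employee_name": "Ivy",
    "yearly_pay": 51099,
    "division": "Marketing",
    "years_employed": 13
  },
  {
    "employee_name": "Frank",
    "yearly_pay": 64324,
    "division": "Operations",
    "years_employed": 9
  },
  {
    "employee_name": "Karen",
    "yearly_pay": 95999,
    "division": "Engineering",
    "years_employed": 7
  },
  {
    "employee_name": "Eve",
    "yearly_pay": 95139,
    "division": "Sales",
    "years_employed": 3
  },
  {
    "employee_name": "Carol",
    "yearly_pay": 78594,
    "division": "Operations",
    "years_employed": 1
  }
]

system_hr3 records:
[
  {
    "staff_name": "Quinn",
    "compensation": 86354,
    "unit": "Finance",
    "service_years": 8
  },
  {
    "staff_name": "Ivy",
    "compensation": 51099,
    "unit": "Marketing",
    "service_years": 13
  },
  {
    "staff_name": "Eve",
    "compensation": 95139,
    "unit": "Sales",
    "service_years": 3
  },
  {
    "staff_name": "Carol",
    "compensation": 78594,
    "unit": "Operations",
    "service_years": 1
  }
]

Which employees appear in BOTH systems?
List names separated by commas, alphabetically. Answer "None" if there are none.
Carol, Eve, Ivy

Schema mapping: "employee_name" (system_hr2) = "staff_name" (system_hr3) = employee name

Names in system_hr2: ['Carol', 'Eve', 'Frank', 'Ivy', 'Karen']
Names in system_hr3: ['Carol', 'Eve', 'Ivy', 'Quinn']

Intersection: ['Carol', 'Eve', 'Ivy']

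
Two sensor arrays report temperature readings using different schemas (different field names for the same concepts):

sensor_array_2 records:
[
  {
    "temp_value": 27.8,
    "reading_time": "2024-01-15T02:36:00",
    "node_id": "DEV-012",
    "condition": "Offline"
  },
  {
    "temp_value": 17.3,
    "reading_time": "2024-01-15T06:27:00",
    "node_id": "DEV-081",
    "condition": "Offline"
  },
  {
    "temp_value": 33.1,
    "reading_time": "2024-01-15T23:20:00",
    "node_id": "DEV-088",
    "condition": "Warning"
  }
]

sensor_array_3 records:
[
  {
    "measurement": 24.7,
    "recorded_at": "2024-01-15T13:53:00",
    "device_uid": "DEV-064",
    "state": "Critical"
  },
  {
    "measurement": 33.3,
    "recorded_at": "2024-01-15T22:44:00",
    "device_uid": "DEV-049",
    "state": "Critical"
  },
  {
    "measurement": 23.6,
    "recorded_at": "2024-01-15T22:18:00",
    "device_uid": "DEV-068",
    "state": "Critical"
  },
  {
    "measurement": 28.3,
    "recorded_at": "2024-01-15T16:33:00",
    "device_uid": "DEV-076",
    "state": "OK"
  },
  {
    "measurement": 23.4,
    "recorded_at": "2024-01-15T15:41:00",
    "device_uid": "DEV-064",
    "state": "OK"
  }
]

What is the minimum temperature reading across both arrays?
17.3

Schema mapping: "temp_value" (sensor_array_2) = "measurement" (sensor_array_3) = temperature reading

Minimum in sensor_array_2: 17.3
Minimum in sensor_array_3: 23.4

Overall minimum: min(17.3, 23.4) = 17.3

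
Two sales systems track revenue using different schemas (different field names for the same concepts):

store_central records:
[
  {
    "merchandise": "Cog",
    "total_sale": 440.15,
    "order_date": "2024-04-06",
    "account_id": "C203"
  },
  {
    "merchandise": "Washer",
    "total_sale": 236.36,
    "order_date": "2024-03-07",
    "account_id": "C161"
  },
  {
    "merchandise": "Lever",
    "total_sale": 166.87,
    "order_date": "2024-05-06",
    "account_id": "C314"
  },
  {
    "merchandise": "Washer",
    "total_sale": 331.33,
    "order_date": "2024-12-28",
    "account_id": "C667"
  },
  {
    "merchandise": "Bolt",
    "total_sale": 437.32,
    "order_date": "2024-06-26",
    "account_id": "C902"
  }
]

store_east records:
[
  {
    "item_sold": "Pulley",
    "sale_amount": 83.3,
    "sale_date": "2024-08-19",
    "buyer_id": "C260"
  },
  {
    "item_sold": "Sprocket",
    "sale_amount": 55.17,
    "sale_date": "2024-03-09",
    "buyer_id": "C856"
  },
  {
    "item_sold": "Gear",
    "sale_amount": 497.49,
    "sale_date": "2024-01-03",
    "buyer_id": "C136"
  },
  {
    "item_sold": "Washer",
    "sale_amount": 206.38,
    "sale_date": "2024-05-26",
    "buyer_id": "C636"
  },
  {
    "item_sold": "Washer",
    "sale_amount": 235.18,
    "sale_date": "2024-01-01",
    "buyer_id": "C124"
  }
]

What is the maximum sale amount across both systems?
497.49

Reconcile: "total_sale" (store_central) = "sale_amount" (store_east) = sale amount

Maximum in store_central: 440.15
Maximum in store_east: 497.49

Overall maximum: max(440.15, 497.49) = 497.49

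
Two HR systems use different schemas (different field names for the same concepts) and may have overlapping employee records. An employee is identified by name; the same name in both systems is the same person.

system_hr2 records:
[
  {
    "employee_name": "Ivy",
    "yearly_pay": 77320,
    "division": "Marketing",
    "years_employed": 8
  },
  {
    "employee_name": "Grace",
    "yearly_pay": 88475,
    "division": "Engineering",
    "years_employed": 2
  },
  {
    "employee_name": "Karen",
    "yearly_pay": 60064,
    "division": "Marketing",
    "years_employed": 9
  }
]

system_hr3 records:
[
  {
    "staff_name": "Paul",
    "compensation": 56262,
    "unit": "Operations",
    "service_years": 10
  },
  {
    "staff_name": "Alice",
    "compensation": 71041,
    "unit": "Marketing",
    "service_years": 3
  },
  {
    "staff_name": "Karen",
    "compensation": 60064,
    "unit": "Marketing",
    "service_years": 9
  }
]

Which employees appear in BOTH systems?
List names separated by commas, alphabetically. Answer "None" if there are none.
Karen

Schema mapping: "employee_name" (system_hr2) = "staff_name" (system_hr3) = employee name

Names in system_hr2: ['Grace', 'Ivy', 'Karen']
Names in system_hr3: ['Alice', 'Karen', 'Paul']

Intersection: ['Karen']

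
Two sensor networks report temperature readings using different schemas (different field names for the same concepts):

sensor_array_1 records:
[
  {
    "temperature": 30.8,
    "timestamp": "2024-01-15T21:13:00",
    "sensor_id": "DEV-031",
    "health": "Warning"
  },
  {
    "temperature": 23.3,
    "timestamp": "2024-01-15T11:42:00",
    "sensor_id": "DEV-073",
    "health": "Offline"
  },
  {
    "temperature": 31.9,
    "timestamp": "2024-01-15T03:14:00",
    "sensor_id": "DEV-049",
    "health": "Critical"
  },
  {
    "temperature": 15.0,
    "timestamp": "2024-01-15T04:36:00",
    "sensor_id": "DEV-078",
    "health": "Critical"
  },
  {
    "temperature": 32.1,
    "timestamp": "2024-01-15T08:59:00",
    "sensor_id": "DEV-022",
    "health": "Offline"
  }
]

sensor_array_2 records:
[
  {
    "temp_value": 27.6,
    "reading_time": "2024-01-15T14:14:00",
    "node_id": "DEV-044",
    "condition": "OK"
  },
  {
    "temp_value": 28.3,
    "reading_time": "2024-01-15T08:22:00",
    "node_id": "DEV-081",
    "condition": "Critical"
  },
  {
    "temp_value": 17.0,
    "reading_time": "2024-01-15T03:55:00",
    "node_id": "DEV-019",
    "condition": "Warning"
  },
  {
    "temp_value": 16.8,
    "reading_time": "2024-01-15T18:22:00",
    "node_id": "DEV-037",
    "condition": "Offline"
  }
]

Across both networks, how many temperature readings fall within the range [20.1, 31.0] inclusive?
4

Schema mapping: "temperature" (sensor_array_1) = "temp_value" (sensor_array_2) = temperature

Readings in [20.1, 31.0] from sensor_array_1: 2
Readings in [20.1, 31.0] from sensor_array_2: 2

Total count: 2 + 2 = 4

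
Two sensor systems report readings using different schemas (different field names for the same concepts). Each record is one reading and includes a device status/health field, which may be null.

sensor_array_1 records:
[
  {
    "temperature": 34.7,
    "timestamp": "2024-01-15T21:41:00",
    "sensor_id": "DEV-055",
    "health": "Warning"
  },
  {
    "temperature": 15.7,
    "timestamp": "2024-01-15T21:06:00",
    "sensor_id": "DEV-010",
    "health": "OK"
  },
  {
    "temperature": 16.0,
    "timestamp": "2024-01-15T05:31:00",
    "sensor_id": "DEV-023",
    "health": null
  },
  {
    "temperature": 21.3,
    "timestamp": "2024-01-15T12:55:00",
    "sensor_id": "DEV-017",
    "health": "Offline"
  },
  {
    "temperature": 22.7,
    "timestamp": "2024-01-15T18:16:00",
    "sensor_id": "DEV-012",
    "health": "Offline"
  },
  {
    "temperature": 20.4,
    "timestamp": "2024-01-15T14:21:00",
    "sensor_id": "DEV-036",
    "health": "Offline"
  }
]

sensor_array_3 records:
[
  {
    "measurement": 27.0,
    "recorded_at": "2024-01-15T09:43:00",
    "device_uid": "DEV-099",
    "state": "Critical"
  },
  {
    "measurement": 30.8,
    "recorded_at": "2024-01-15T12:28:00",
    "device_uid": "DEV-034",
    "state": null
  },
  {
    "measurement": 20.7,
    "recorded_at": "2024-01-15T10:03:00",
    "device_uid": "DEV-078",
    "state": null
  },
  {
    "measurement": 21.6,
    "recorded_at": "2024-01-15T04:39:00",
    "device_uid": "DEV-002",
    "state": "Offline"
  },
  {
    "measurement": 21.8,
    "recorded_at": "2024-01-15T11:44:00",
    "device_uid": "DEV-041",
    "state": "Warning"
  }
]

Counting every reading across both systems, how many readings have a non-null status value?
8

Schema mapping: "health" (sensor_array_1) = "state" (sensor_array_3) = status

Non-null in sensor_array_1: 5
Non-null in sensor_array_3: 3

Total non-null: 5 + 3 = 8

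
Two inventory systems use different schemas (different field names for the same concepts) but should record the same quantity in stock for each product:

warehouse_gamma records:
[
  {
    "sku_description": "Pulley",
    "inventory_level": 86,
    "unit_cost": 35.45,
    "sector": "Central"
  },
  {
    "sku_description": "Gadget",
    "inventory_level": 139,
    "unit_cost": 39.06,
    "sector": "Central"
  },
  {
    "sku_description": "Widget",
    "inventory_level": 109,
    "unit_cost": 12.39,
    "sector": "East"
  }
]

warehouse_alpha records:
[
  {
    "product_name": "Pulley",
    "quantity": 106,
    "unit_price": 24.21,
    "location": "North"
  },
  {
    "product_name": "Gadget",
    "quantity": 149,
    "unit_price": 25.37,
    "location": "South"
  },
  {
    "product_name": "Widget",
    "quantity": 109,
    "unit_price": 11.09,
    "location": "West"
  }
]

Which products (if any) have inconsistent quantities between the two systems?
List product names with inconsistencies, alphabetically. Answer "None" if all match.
Gadget, Pulley

Schema mappings:
- "sku_description" (warehouse_gamma) = "product_name" (warehouse_alpha) = product name
- "inventory_level" (warehouse_gamma) = "quantity" (warehouse_alpha) = quantity

Comparison:
  Pulley: 86 vs 106 - MISMATCH
  Gadget: 139 vs 149 - MISMATCH
  Widget: 109 vs 109 - MATCH

Products with inconsistencies: Gadget, Pulley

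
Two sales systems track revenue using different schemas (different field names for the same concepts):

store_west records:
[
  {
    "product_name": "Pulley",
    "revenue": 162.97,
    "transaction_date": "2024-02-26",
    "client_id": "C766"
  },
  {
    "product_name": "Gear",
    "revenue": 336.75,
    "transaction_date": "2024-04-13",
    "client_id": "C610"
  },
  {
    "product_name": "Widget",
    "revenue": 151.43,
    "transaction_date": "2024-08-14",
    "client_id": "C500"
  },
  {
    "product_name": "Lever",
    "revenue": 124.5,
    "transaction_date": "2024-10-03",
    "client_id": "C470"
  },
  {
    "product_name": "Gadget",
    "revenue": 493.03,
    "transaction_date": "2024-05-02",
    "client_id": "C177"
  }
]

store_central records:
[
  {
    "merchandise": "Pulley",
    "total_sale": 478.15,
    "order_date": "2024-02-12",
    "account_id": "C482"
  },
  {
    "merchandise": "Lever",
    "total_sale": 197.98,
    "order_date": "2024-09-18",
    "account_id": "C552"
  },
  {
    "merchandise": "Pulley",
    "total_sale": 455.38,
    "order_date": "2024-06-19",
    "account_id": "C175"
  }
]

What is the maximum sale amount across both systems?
493.03

Reconcile: "revenue" (store_west) = "total_sale" (store_central) = sale amount

Maximum in store_west: 493.03
Maximum in store_central: 478.15

Overall maximum: max(493.03, 478.15) = 493.03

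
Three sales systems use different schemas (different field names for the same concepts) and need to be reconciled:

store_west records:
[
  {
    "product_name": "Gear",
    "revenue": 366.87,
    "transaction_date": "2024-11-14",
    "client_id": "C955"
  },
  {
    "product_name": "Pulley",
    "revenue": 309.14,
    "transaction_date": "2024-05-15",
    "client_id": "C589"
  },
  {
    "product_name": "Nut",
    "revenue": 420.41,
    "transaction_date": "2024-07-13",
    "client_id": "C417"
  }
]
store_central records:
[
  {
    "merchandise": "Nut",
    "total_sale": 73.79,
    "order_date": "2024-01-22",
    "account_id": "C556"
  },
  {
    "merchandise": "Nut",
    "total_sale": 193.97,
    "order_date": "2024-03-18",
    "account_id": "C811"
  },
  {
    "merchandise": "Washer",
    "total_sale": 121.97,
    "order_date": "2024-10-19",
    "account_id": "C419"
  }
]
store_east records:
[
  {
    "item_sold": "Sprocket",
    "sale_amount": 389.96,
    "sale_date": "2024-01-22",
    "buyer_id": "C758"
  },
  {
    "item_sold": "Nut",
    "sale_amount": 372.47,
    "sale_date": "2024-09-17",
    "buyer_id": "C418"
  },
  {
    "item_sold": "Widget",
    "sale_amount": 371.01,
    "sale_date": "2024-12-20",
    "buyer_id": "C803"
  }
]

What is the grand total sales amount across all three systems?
2619.59

Schema reconciliation - all amount fields map to sale amount:

store_west (revenue): 1096.42
store_central (total_sale): 389.73
store_east (sale_amount): 1133.44

Grand total: 2619.59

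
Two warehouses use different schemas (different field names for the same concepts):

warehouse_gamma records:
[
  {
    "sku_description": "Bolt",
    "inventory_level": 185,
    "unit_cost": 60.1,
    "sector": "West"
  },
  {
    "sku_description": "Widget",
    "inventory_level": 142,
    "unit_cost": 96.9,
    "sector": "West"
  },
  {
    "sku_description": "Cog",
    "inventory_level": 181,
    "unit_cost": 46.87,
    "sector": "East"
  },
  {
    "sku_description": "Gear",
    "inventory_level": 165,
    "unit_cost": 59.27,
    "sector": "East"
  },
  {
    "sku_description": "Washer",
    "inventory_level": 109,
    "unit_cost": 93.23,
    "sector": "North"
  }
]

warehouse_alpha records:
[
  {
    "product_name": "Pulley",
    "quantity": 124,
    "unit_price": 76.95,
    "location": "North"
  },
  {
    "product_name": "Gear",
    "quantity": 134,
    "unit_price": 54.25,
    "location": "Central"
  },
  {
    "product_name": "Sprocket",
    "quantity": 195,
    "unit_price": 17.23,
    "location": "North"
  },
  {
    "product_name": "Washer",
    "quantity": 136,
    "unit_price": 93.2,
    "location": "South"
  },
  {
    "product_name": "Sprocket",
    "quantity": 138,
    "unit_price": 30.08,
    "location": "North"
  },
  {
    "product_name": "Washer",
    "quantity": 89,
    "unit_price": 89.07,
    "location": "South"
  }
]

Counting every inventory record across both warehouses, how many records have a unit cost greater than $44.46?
9

Schema mapping: "unit_cost" (warehouse_gamma) = "unit_price" (warehouse_alpha) = unit cost

Records > $44.46 in warehouse_gamma: 5
Records > $44.46 in warehouse_alpha: 4

Total count: 5 + 4 = 9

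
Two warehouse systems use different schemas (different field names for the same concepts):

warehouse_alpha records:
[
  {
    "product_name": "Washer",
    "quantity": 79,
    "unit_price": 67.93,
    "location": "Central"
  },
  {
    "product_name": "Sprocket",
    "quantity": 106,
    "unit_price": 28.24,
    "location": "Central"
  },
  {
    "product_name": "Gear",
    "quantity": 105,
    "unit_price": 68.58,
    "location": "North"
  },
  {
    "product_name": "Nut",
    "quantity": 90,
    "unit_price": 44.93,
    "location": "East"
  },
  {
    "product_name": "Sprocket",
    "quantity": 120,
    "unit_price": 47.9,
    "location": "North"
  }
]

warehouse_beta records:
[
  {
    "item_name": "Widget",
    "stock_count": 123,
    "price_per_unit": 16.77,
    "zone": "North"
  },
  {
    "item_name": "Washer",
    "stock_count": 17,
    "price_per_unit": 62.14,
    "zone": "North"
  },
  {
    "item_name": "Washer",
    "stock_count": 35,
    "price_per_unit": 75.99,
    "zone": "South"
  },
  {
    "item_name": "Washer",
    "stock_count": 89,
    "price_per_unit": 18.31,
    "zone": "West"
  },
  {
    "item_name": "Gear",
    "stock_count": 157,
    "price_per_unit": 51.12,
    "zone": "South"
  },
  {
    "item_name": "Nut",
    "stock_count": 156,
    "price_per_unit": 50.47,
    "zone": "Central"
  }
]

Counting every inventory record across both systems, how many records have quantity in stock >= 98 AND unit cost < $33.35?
2

Schema mappings:
- "quantity" (warehouse_alpha) = "stock_count" (warehouse_beta) = quantity
- "unit_price" (warehouse_alpha) = "price_per_unit" (warehouse_beta) = unit cost

Records meeting both conditions in warehouse_alpha: 1
Records meeting both conditions in warehouse_beta: 1

Total: 1 + 1 = 2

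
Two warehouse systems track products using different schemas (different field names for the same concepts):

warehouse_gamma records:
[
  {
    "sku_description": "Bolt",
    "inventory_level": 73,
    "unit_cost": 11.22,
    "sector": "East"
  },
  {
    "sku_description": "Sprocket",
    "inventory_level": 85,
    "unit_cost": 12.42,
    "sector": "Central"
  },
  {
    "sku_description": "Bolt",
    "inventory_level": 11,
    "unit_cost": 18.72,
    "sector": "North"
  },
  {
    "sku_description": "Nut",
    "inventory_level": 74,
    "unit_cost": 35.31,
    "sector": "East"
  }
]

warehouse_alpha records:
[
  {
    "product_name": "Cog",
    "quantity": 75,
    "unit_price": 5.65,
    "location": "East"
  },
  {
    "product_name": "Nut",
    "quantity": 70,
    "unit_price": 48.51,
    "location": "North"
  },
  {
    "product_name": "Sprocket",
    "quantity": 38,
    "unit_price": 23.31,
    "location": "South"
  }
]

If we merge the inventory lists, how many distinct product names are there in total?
4

Schema mapping: "sku_description" (warehouse_gamma) = "product_name" (warehouse_alpha) = product name

Products in warehouse_gamma: ['Bolt', 'Nut', 'Sprocket']
Products in warehouse_alpha: ['Cog', 'Nut', 'Sprocket']

Union (unique products): ['Bolt', 'Cog', 'Nut', 'Sprocket']
Count: 4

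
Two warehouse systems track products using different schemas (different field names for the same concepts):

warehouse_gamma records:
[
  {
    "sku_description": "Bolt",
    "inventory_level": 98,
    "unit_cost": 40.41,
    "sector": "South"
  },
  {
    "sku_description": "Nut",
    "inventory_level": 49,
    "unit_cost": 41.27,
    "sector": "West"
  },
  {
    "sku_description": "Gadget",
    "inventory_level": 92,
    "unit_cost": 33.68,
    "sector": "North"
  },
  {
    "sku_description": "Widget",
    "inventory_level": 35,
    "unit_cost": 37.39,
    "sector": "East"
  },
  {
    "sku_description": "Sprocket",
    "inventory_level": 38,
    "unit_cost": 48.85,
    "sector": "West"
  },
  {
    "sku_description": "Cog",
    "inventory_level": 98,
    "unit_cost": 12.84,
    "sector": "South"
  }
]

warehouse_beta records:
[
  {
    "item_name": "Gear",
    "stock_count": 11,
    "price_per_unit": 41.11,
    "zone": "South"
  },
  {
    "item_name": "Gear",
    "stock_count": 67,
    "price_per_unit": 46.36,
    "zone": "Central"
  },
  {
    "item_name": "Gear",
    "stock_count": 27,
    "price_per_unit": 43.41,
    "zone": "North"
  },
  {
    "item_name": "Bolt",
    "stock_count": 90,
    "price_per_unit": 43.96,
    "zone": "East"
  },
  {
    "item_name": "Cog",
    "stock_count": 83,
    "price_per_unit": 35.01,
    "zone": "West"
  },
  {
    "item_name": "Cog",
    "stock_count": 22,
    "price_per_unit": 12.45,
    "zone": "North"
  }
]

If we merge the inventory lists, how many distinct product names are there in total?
7

Schema mapping: "sku_description" (warehouse_gamma) = "item_name" (warehouse_beta) = product name

Products in warehouse_gamma: ['Bolt', 'Cog', 'Gadget', 'Nut', 'Sprocket', 'Widget']
Products in warehouse_beta: ['Bolt', 'Cog', 'Gear']

Union (unique products): ['Bolt', 'Cog', 'Gadget', 'Gear', 'Nut', 'Sprocket', 'Widget']
Count: 7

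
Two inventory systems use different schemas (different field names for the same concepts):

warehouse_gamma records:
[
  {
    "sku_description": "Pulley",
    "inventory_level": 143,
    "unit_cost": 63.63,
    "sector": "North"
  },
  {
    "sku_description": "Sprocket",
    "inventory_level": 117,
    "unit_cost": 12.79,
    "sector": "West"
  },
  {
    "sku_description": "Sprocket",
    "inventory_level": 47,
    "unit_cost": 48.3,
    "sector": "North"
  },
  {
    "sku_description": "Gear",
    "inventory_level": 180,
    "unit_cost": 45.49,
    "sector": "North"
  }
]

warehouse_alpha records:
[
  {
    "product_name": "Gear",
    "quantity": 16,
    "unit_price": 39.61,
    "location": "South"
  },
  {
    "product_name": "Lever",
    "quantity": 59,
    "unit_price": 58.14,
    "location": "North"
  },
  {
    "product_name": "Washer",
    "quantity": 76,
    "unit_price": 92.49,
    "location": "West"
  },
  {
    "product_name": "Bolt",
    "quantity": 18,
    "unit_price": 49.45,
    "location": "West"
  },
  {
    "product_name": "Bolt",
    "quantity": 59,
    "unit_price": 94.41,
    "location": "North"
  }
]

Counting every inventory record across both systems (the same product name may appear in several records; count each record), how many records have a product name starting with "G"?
2

Schema mapping: "sku_description" (warehouse_gamma) = "product_name" (warehouse_alpha) = product name

Records with product name starting with "G" in warehouse_gamma: 1
Records with product name starting with "G" in warehouse_alpha: 1

Total: 1 + 1 = 2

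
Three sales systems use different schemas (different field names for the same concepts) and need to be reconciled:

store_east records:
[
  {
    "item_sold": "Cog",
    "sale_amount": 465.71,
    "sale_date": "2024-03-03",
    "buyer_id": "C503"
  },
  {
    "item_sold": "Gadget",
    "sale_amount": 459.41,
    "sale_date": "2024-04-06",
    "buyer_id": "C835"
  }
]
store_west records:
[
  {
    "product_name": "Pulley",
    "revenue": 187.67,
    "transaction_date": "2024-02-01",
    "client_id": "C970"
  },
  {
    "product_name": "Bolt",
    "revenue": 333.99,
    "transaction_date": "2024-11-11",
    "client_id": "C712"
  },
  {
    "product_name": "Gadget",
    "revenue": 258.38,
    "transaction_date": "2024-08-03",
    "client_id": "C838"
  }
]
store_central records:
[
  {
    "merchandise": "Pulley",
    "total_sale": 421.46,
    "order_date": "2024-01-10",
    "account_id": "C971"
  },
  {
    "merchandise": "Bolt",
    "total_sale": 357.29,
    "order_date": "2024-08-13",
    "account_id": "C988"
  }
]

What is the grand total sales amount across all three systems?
2483.91

Schema reconciliation - all amount fields map to sale amount:

store_east (sale_amount): 925.12
store_west (revenue): 780.04
store_central (total_sale): 778.75

Grand total: 2483.91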